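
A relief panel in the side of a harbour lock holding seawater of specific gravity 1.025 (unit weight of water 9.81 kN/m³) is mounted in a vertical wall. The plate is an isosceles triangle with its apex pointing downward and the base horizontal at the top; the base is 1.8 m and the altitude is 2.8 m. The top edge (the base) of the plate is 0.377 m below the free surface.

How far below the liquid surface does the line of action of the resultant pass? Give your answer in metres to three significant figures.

γ = 1.025 × 9.81 = 10.05525 kN/m³.
With the apex down, the centroid sits h/3 = 2.8/3 = 0.933333 m below the base (the top edge), so the centroid depth is h_c = 0.377 + 0.933333 = 1.31033 m.
A = ½ × 1.8 × 2.8 = 2.52 m².
Resultant F = γ·h_c·A = 10.05525 × 1.31033 × 2.52 = 33.2028 kN.
I_c = b·h³/36 = 1.8 × 2.8³/36 = 1.0976 m⁴.
Centre of pressure: y_p = y_c + I_c/(y_c·A) = 1.31033 + 1.0976/(1.31033 × 2.52) = 1.31033 + 0.332401 = 1.64273 m along the plane.

h_p = 1.64 m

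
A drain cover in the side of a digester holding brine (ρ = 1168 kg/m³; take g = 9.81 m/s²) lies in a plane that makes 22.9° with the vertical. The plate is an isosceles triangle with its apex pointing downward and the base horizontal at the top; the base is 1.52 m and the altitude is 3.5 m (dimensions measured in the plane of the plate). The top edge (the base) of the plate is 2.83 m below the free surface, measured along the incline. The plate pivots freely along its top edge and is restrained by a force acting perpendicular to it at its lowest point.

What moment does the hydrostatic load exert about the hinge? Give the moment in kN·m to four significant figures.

γ = ρg = 1168 × 9.81 / 1000 = 11.45808 kN/m³.
The plate makes 22.9° with the vertical, i.e. θ = 90° − 22.9° = 67.1° to the horizontal. Measuring y along the incline from the free-surface line, vertical depth h = y·sinθ with sinθ = 0.921185.
With the apex down, the centroid sits h/3 = 3.5/3 = 1.16667 m below the base (the top edge), so y_c = 2.83 + 1.16667 = 3.99667 m and h_c = 3.99667 × 0.921185 = 3.68167 m.
A = ½ × 1.52 × 3.5 = 2.66 m².
Resultant F = γ·h_c·A = 11.45808 × 3.68167 × 2.66 = 112.212 kN.
I_c = b·h³/36 = 1.52 × 3.5³/36 = 1.81028 m⁴.
Centre of pressure: y_p = y_c + I_c/(y_c·A) = 3.99667 + 1.81028/(3.99667 × 2.66) = 3.99667 + 0.170281 = 4.16695 m along the plane.
The resultant acts 1.16667 + 0.170281 = 1.33695 m (along the plate) below the hinge at the top edge, so the moment about the hinge is M = F × 1.33695 = 112.212 × 1.33695 = 150.022 kN·m.

M ≈ 150.0 kN·m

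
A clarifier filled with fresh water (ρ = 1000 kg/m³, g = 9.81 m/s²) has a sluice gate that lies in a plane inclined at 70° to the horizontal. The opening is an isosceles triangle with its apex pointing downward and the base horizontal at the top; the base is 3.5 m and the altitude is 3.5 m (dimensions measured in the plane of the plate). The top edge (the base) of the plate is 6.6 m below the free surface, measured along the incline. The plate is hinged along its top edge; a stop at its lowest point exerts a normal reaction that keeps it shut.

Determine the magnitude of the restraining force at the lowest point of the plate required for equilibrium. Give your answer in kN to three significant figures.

P ≈ 157 kN

γ = ρg = 1000 × 9.81 = 9810 N/m³ = 9.81 kN/m³.
Let θ = 70° be the plate's angle to the horizontal; measure y along the incline from where the plane meets the free surface. Vertical depth h = y·sinθ with sinθ = 0.939693.
With the apex down, the centroid sits h/3 = 3.5/3 = 1.16667 m below the base (the top edge), so y_c = 6.6 + 1.16667 = 7.76667 m and h_c = 7.76667 × 0.939693 = 7.29829 m.
A = ½ × 3.5 × 3.5 = 6.125 m².
Resultant F = γ·h_c·A = 9.81 × 7.29829 × 6.125 = 438.527 kN.
I_c = b·h³/36 = 3.5 × 3.5³/36 = 4.1684 m⁴.
Centre of pressure: y_p = y_c + I_c/(y_c·A) = 7.76667 + 4.1684/(7.76667 × 6.125) = 7.76667 + 0.0876251 = 7.8543 m along the plane.
The resultant acts 1.16667 + 0.0876251 = 1.2543 m (along the plate) below the hinge at the top edge, so the moment about the hinge is M = F × 1.2543 = 438.527 × 1.2543 = 550.044 kN·m.
A normal force at the bottom, 3.5 m from the hinge, must supply this moment: P = 550.044/3.5 = 157.155 kN.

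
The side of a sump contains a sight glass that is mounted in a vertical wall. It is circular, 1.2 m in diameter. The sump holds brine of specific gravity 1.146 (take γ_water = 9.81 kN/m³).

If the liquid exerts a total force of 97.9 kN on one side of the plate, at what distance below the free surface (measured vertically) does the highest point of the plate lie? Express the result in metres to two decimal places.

γ = 1.146 × 9.81 = 11.24226 kN/m³.
A = π(0.6)² = 1.13097 m².
From F = γ·h_c·A, the centroid depth is h_c = 97.9/(11.24226 × 1.13097) = 7.69977 m.
The centroid is at the centre, 0.6 m below the top of the plate, so the highest point sits at h_top = 7.69977 − 0.6 = 7.09977 m below the surface.

d_top ≈ 7.10 m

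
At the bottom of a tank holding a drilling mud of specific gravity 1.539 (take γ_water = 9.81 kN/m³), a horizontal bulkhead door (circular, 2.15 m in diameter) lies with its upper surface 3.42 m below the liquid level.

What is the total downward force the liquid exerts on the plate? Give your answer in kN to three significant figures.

F ≈ 187 kN

γ = 1.539 × 9.81 = 15.09759 kN/m³.
The plate is horizontal, so pressure is uniform at p = γ·h = 15.09759 × 3.42 = 51.6338 kN/m².
A = π(1.075)² = 3.6305 m².
F = p·A = 51.6338 × 3.6305 = 187.457 kN.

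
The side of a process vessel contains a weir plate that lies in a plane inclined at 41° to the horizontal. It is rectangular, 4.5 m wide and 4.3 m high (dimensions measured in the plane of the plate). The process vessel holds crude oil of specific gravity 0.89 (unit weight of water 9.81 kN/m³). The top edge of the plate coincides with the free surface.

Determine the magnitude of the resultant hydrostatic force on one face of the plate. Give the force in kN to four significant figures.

F ≈ 238.3 kN

γ = 0.89 × 9.81 = 8.7309 kN/m³.
Let θ = 41° be the plate's angle to the horizontal; measure y along the incline from where the plane meets the free surface. Vertical depth h = y·sinθ with sinθ = 0.656059.
The centroid lies 4.3/2 = 2.15 m below the top edge, so y_c = 2.15 m and h_c = 2.15 × 0.656059 = 1.41053 m.
A = 4.5 × 4.3 = 19.35 m².
Resultant F = γ·h_c·A = 8.7309 × 1.41053 × 19.35 = 238.299 kN.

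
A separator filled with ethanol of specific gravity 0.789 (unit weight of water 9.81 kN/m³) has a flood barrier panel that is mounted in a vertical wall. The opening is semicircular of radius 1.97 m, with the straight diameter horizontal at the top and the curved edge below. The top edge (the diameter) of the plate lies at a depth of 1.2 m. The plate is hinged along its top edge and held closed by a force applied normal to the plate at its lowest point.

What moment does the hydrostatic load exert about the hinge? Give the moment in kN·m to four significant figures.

M ≈ 93.12 kN·m

γ = 0.789 × 9.81 = 7.74009 kN/m³.
The centroid of a semicircle lies 4r/(3π) = 0.836094 m from the diameter, here below the top edge, so the centroid depth is h_c = 1.2 + 0.836094 = 2.03609 m.
A = πr²/2 = π × 1.97²/2 = 6.0961 m².
Resultant F = γ·h_c·A = 7.74009 × 2.03609 × 6.0961 = 96.0716 kN.
I_c = (π/8 − 8/(9π))·r⁴ = 0.109757 × 1.97⁴ = 1.65309 m⁴.
Centre of pressure: y_p = y_c + I_c/(y_c·A) = 2.03609 + 1.65309/(2.03609 × 6.0961) = 2.03609 + 0.133183 = 2.16927 m along the plane.
The resultant acts 0.836094 + 0.133183 = 0.969277 m (along the plate) below the hinge at the top edge, so the moment about the hinge is M = F × 0.969277 = 96.0716 × 0.969277 = 93.12 kN·m.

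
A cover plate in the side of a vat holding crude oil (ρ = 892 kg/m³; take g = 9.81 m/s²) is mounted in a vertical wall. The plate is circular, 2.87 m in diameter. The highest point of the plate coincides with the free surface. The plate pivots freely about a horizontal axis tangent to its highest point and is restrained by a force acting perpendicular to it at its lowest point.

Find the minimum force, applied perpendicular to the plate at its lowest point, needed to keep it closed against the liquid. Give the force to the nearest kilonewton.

γ = ρg = 892 × 9.81 / 1000 = 8.75052 kN/m³.
The centroid is at the centre, 1.435 m below the top of the plate, so the centroid depth is h_c = 1.435 m.
A = π(1.435)² = 6.46925 m².
Resultant F = γ·h_c·A = 8.75052 × 1.435 × 6.46925 = 81.2343 kN.
I_c = πr⁴/4 = π × 1.435⁴/4 = 3.33041 m⁴.
Centre of pressure: y_p = y_c + I_c/(y_c·A) = 1.435 + 3.33041/(1.435 × 6.46925) = 1.435 + 0.35875 = 1.79375 m along the plane.
The resultant acts 1.435 + 0.35875 = 1.79375 m (along the plate) below the hinge at the top edge, so the moment about the hinge is M = F × 1.79375 = 81.2343 × 1.79375 = 145.714 kN·m.
A normal force at the bottom, 2.87 m from the hinge, must supply this moment: P = 145.714/2.87 = 50.7714 kN.

P ≈ 51 kN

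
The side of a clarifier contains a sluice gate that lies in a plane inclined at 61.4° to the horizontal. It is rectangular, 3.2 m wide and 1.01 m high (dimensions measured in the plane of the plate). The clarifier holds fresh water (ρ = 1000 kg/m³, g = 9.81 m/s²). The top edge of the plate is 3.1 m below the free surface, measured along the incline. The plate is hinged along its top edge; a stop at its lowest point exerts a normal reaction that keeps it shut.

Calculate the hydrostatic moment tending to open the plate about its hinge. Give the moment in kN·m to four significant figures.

γ = ρg = 1000 × 9.81 = 9810 N/m³ = 9.81 kN/m³.
Let θ = 61.4° be the plate's angle to the horizontal; measure y along the incline from where the plane meets the free surface. Vertical depth h = y·sinθ with sinθ = 0.877983.
The centroid lies 1.01/2 = 0.505 m below the top edge, so y_c = 3.1 + 0.505 = 3.605 m and h_c = 3.605 × 0.877983 = 3.16513 m.
A = 3.2 × 1.01 = 3.232 m².
Resultant F = γ·h_c·A = 9.81 × 3.16513 × 3.232 = 100.353 kN.
I_c = b·h³/12 = 3.2 × 1.01³/12 = 0.274747 m⁴.
Centre of pressure: y_p = y_c + I_c/(y_c·A) = 3.605 + 0.274747/(3.605 × 3.232) = 3.605 + 0.0235807 = 3.62858 m along the plane.
The resultant acts 0.505 + 0.0235807 = 0.528581 m (along the plate) below the hinge at the top edge, so the moment about the hinge is M = F × 0.528581 = 100.353 × 0.528581 = 53.0447 kN·m.

M ≈ 53.04 kN·m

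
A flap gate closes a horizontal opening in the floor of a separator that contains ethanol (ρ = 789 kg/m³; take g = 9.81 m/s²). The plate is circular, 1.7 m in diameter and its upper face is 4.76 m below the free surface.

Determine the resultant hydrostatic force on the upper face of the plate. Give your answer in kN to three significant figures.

F ≈ 83.6 kN

γ = ρg = 789 × 9.81 / 1000 = 7.74009 kN/m³.
The plate is horizontal, so pressure is uniform at p = γ·h = 7.74009 × 4.76 = 36.8428 kN/m².
A = π(0.85)² = 2.2698 m².
F = p·A = 36.8428 × 2.2698 = 83.6258 kN.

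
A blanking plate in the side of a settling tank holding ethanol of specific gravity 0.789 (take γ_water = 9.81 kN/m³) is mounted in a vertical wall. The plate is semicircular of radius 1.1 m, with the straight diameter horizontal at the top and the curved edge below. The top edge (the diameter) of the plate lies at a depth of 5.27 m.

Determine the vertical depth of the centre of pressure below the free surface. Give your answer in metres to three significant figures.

γ = 0.789 × 9.81 = 7.74009 kN/m³.
The centroid of a semicircle lies 4r/(3π) = 0.466854 m from the diameter, here below the top edge, so the centroid depth is h_c = 5.27 + 0.466854 = 5.73685 m.
A = πr²/2 = π × 1.1²/2 = 1.90066 m².
Resultant F = γ·h_c·A = 7.74009 × 5.73685 × 1.90066 = 84.3964 kN.
I_c = (π/8 − 8/(9π))·r⁴ = 0.109757 × 1.1⁴ = 0.160695 m⁴.
Centre of pressure: y_p = y_c + I_c/(y_c·A) = 5.73685 + 0.160695/(5.73685 × 1.90066) = 5.73685 + 0.0147375 = 5.75159 m along the plane.

h_p = 5.75 m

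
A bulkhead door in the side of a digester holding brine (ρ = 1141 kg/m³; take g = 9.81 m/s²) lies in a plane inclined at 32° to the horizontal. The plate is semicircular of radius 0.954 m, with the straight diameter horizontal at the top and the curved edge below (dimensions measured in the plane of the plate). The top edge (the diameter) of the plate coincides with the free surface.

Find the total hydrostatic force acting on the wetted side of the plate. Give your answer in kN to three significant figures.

F ≈ 3.43 kN

γ = ρg = 1141 × 9.81 / 1000 = 11.19321 kN/m³.
Let θ = 32° be the plate's angle to the horizontal; measure y along the incline from where the plane meets the free surface. Vertical depth h = y·sinθ with sinθ = 0.529919.
The centroid of a semicircle lies 4r/(3π) = 0.40489 m from the diameter, here below the top edge, so y_c = 0.40489 m and h_c = 0.40489 × 0.529919 = 0.214559 m.
A = πr²/2 = π × 0.954²/2 = 1.42961 m².
Resultant F = γ·h_c·A = 11.19321 × 0.214559 × 1.42961 = 3.43336 kN.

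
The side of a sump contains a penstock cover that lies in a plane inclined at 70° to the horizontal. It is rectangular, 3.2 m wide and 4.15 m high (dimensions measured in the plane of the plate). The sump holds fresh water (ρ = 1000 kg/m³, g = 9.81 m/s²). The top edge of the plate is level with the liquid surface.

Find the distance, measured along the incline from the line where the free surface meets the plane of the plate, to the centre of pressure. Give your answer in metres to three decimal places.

y_p = 2.767 m

γ = ρg = 1000 × 9.81 = 9810 N/m³ = 9.81 kN/m³.
Let θ = 70° be the plate's angle to the horizontal; measure y along the incline from where the plane meets the free surface. Vertical depth h = y·sinθ with sinθ = 0.939693.
The centroid lies 4.15/2 = 2.075 m below the top edge, so y_c = 2.075 m and h_c = 2.075 × 0.939693 = 1.94986 m.
A = 3.2 × 4.15 = 13.28 m².
Resultant F = γ·h_c·A = 9.81 × 1.94986 × 13.28 = 254.022 kN.
I_c = b·h³/12 = 3.2 × 4.15³/12 = 19.0596 m⁴.
Centre of pressure: y_p = y_c + I_c/(y_c·A) = 2.075 + 19.0596/(2.075 × 13.28) = 2.075 + 0.691668 = 2.76667 m along the plane.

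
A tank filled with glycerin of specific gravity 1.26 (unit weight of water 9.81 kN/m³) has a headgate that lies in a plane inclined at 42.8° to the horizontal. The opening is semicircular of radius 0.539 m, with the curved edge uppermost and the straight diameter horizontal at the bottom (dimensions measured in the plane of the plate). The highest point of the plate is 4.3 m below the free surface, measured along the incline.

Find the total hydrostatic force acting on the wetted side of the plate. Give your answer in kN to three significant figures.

F ≈ 17.7 kN

γ = 1.26 × 9.81 = 12.3606 kN/m³.
Let θ = 42.8° be the plate's angle to the horizontal; measure y along the incline from where the plane meets the free surface. Vertical depth h = y·sinθ with sinθ = 0.679441.
The centroid lies 4r/(3π) = 0.228759 m above the diameter, so r − 4r/(3π) = 0.539 − 0.228759 = 0.310241 m below the topmost point, so y_c = 4.3 + 0.310241 = 4.61024 m and h_c = 4.61024 × 0.679441 = 3.13239 m.
A = πr²/2 = π × 0.539²/2 = 0.456349 m².
Resultant F = γ·h_c·A = 12.3606 × 3.13239 × 0.456349 = 17.669 kN.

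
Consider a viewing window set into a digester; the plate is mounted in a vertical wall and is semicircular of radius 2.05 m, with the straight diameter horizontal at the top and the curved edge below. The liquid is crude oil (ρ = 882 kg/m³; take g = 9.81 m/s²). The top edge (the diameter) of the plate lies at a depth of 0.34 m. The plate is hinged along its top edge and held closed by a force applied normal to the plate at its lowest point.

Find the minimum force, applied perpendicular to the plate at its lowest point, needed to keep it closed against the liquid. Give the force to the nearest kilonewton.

γ = ρg = 882 × 9.81 / 1000 = 8.65242 kN/m³.
The centroid of a semicircle lies 4r/(3π) = 0.870047 m from the diameter, here below the top edge, so the centroid depth is h_c = 0.34 + 0.870047 = 1.21005 m.
A = πr²/2 = π × 2.05²/2 = 6.60127 m².
Resultant F = γ·h_c·A = 8.65242 × 1.21005 × 6.60127 = 69.1144 kN.
I_c = (π/8 − 8/(9π))·r⁴ = 0.109757 × 2.05⁴ = 1.93842 m⁴.
Centre of pressure: y_p = y_c + I_c/(y_c·A) = 1.21005 + 1.93842/(1.21005 × 6.60127) = 1.21005 + 0.242671 = 1.45272 m along the plane.
The resultant acts 0.870047 + 0.242671 = 1.11272 m (along the plate) below the hinge at the top edge, so the moment about the hinge is M = F × 1.11272 = 69.1144 × 1.11272 = 76.905 kN·m.
A normal force at the bottom, 2.05 m from the hinge, must supply this moment: P = 76.905/2.05 = 37.5146 kN.

P ≈ 38 kN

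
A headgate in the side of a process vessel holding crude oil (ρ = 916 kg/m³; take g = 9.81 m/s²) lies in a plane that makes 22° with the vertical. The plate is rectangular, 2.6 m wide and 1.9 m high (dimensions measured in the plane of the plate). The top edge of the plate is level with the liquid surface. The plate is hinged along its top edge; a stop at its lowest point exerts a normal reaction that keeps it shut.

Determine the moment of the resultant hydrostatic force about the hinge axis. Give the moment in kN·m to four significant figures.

γ = ρg = 916 × 9.81 / 1000 = 8.98596 kN/m³.
The plate makes 22° with the vertical, i.e. θ = 90° − 22° = 68° to the horizontal. Measuring y along the incline from the free-surface line, vertical depth h = y·sinθ with sinθ = 0.927184.
The centroid lies 1.9/2 = 0.95 m below the top edge, so y_c = 0.95 m and h_c = 0.95 × 0.927184 = 0.880825 m.
A = 2.6 × 1.9 = 4.94 m².
Resultant F = γ·h_c·A = 8.98596 × 0.880825 × 4.94 = 39.1004 kN.
I_c = b·h³/12 = 2.6 × 1.9³/12 = 1.48612 m⁴.
Centre of pressure: y_p = y_c + I_c/(y_c·A) = 0.95 + 1.48612/(0.95 × 4.94) = 0.95 + 0.316667 = 1.26667 m along the plane.
The resultant acts 0.95 + 0.316667 = 1.26667 m (along the plate) below the hinge at the top edge, so the moment about the hinge is M = F × 1.26667 = 39.1004 × 1.26667 = 49.5273 kN·m.

M ≈ 49.53 kN·m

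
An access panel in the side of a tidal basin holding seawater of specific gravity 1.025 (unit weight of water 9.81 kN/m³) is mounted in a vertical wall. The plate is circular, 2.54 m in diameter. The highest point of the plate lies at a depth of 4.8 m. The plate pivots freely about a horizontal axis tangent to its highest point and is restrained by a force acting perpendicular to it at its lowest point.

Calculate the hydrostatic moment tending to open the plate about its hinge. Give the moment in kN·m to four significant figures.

M ≈ 413.3 kN·m

γ = 1.025 × 9.81 = 10.05525 kN/m³.
The centroid is at the centre, 1.27 m below the top of the plate, so the centroid depth is h_c = 4.8 + 1.27 = 6.07 m.
A = π(1.27)² = 5.06707 m².
Resultant F = γ·h_c·A = 10.05525 × 6.07 × 5.06707 = 309.27 kN.
I_c = πr⁴/4 = π × 1.27⁴/4 = 2.04317 m⁴.
Centre of pressure: y_p = y_c + I_c/(y_c·A) = 6.07 + 2.04317/(6.07 × 5.06707) = 6.07 + 0.0664292 = 6.13643 m along the plane.
The resultant acts 1.27 + 0.0664292 = 1.33643 m (along the plate) below the hinge at the top edge, so the moment about the hinge is M = F × 1.33643 = 309.27 × 1.33643 = 413.318 kN·m.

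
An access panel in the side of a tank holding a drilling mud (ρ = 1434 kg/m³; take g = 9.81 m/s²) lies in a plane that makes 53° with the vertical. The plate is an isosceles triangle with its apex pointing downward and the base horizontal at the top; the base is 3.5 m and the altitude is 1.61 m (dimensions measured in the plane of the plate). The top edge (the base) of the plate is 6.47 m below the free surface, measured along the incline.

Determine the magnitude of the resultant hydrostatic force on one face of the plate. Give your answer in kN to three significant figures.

F ≈ 167 kN

γ = ρg = 1434 × 9.81 / 1000 = 14.06754 kN/m³.
The plate makes 53° with the vertical, i.e. θ = 90° − 53° = 37° to the horizontal. Measuring y along the incline from the free-surface line, vertical depth h = y·sinθ with sinθ = 0.601815.
With the apex down, the centroid sits h/3 = 1.61/3 = 0.536667 m below the base (the top edge), so y_c = 6.47 + 0.536667 = 7.00667 m and h_c = 7.00667 × 0.601815 = 4.21672 m.
A = ½ × 3.5 × 1.61 = 2.8175 m².
Resultant F = γ·h_c·A = 14.06754 × 4.21672 × 2.8175 = 167.131 kN.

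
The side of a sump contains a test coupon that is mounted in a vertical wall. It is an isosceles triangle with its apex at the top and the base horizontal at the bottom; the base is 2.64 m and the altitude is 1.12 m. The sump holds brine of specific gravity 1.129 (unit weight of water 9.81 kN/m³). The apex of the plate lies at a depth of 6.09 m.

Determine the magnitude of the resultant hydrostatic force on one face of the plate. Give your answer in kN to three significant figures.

γ = 1.129 × 9.81 = 11.07549 kN/m³.
With the apex up, the centroid sits 2h/3 = 2 × 1.12/3 = 0.746667 m below the apex, so the centroid depth is h_c = 6.09 + 0.746667 = 6.83667 m.
A = ½ × 2.64 × 1.12 = 1.4784 m².
Resultant F = γ·h_c·A = 11.07549 × 6.83667 × 1.4784 = 111.944 kN.

F ≈ 112 kN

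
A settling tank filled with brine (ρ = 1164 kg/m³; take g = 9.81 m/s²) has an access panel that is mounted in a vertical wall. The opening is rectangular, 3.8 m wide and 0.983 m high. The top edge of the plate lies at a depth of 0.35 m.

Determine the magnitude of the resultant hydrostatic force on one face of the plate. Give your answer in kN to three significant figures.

F ≈ 35.9 kN

γ = ρg = 1164 × 9.81 / 1000 = 11.41884 kN/m³.
The centroid lies 0.983/2 = 0.4915 m below the top edge, so the centroid depth is h_c = 0.35 + 0.4915 = 0.8415 m.
A = 3.8 × 0.983 = 3.7354 m².
Resultant F = γ·h_c·A = 11.41884 × 0.8415 × 3.7354 = 35.8933 kN.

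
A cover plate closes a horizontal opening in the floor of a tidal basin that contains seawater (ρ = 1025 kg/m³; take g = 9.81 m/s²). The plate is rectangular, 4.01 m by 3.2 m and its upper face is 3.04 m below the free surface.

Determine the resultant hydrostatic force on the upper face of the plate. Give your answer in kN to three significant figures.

γ = ρg = 1025 × 9.81 / 1000 = 10.05525 kN/m³.
The plate is horizontal, so pressure is uniform at p = γ·h = 10.05525 × 3.04 = 30.568 kN/m².
A = 4.01 × 3.2 = 12.832 m².
F = p·A = 30.568 × 12.832 = 392.249 kN.

F ≈ 392 kN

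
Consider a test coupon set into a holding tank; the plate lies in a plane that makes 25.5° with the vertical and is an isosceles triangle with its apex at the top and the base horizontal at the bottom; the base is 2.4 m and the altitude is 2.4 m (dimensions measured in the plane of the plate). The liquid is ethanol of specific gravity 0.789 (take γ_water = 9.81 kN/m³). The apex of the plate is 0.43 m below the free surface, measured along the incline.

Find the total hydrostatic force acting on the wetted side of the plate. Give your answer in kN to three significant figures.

γ = 0.789 × 9.81 = 7.74009 kN/m³.
The plate makes 25.5° with the vertical, i.e. θ = 90° − 25.5° = 64.5° to the horizontal. Measuring y along the incline from the free-surface line, vertical depth h = y·sinθ with sinθ = 0.902585.
With the apex up, the centroid sits 2h/3 = 2 × 2.4/3 = 1.6 m below the apex, so y_c = 0.43 + 1.6 = 2.03 m and h_c = 2.03 × 0.902585 = 1.83225 m.
A = ½ × 2.4 × 2.4 = 2.88 m².
Resultant F = γ·h_c·A = 7.74009 × 1.83225 × 2.88 = 40.8435 kN.

F ≈ 40.8 kN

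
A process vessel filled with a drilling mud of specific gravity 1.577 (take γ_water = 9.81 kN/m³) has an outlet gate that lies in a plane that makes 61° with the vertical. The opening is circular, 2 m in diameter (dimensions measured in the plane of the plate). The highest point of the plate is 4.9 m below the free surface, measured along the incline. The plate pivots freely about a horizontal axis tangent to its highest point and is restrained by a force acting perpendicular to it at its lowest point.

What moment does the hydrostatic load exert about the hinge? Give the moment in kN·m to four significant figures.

M ≈ 144.9 kN·m

γ = 1.577 × 9.81 = 15.47037 kN/m³.
The plate makes 61° with the vertical, i.e. θ = 90° − 61° = 29° to the horizontal. Measuring y along the incline from the free-surface line, vertical depth h = y·sinθ with sinθ = 0.484810.
The centroid is at the centre, 1 m below the top of the plate, so y_c = 4.9 + 1 = 5.9 m and h_c = 5.9 × 0.484810 = 2.86038 m.
A = π(1)² = 3.14159 m².
Resultant F = γ·h_c·A = 15.47037 × 2.86038 × 3.14159 = 139.019 kN.
I_c = πr⁴/4 = π × 1⁴/4 = 0.785398 m⁴.
Centre of pressure: y_p = y_c + I_c/(y_c·A) = 5.9 + 0.785398/(5.9 × 3.14159) = 5.9 + 0.0423729 = 5.94237 m along the plane.
The resultant acts 1 + 0.0423729 = 1.04237 m (along the plate) below the hinge at the top edge, so the moment about the hinge is M = F × 1.04237 = 139.019 × 1.04237 = 144.909 kN·m.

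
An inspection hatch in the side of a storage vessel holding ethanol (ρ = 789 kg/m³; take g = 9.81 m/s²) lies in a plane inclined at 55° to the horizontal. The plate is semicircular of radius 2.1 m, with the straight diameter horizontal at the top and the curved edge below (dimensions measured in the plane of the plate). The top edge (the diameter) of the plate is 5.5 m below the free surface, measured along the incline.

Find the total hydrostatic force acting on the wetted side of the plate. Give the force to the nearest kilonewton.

γ = ρg = 789 × 9.81 / 1000 = 7.74009 kN/m³.
Let θ = 55° be the plate's angle to the horizontal; measure y along the incline from where the plane meets the free surface. Vertical depth h = y·sinθ with sinθ = 0.819152.
The centroid of a semicircle lies 4r/(3π) = 0.891268 m from the diameter, here below the top edge, so y_c = 5.5 + 0.891268 = 6.39127 m and h_c = 6.39127 × 0.819152 = 5.23542 m.
A = πr²/2 = π × 2.1²/2 = 6.92721 m².
Resultant F = γ·h_c·A = 7.74009 × 5.23542 × 6.92721 = 280.709 kN.

F ≈ 281 kN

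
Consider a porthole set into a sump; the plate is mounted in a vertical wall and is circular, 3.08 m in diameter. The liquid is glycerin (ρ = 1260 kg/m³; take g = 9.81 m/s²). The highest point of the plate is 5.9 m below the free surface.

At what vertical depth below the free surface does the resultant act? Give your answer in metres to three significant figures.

γ = ρg = 1260 × 9.81 / 1000 = 12.3606 kN/m³.
The centroid is at the centre, 1.54 m below the top of the plate, so the centroid depth is h_c = 5.9 + 1.54 = 7.44 m.
A = π(1.54)² = 7.4506 m².
Resultant F = γ·h_c·A = 12.3606 × 7.44 × 7.4506 = 685.179 kN.
I_c = πr⁴/4 = π × 1.54⁴/4 = 4.41746 m⁴.
Centre of pressure: y_p = y_c + I_c/(y_c·A) = 7.44 + 4.41746/(7.44 × 7.4506) = 7.44 + 0.0796908 = 7.51969 m along the plane.

h_p = 7.52 m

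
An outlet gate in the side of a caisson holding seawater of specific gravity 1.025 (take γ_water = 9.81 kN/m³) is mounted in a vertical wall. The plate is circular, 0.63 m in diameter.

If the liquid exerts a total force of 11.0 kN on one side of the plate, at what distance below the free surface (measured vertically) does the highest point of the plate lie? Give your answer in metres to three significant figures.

d_top ≈ 3.19 m

γ = 1.025 × 9.81 = 10.05525 kN/m³.
A = π(0.315)² = 0.311725 m².
From F = γ·h_c·A, the centroid depth is h_c = 11.0/(10.05525 × 0.311725) = 3.50936 m.
The centroid is at the centre, 0.315 m below the top of the plate, so the highest point sits at h_top = 3.50936 − 0.315 = 3.19436 m below the surface.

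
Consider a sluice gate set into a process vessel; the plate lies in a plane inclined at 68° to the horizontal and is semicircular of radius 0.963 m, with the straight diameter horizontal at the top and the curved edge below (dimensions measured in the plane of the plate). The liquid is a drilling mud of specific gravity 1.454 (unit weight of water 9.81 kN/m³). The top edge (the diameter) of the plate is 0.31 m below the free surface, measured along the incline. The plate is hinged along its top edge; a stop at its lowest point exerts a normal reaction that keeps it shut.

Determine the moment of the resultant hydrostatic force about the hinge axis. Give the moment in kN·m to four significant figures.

γ = 1.454 × 9.81 = 14.26374 kN/m³.
Let θ = 68° be the plate's angle to the horizontal; measure y along the incline from where the plane meets the free surface. Vertical depth h = y·sinθ with sinθ = 0.927184.
The centroid of a semicircle lies 4r/(3π) = 0.40871 m from the diameter, here below the top edge, so y_c = 0.31 + 0.40871 = 0.71871 m and h_c = 0.71871 × 0.927184 = 0.666376 m.
A = πr²/2 = π × 0.963²/2 = 1.45671 m².
Resultant F = γ·h_c·A = 14.26374 × 0.666376 × 1.45671 = 13.846 kN.
I_c = (π/8 − 8/(9π))·r⁴ = 0.109757 × 0.963⁴ = 0.0943925 m⁴.
Centre of pressure: y_p = y_c + I_c/(y_c·A) = 0.71871 + 0.0943925/(0.71871 × 1.45671) = 0.71871 + 0.0901593 = 0.808869 m along the plane.
The resultant acts 0.40871 + 0.0901593 = 0.498869 m (along the plate) below the hinge at the top edge, so the moment about the hinge is M = F × 0.498869 = 13.846 × 0.498869 = 6.90734 kN·m.

M ≈ 6.907 kN·m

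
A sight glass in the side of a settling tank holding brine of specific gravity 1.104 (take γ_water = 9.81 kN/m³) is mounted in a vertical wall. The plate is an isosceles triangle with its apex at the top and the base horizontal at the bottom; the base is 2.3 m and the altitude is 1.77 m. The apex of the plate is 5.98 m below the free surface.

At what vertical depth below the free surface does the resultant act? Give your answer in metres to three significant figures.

h_p = 7.18 m

γ = 1.104 × 9.81 = 10.83024 kN/m³.
With the apex up, the centroid sits 2h/3 = 2 × 1.77/3 = 1.18 m below the apex, so the centroid depth is h_c = 5.98 + 1.18 = 7.16 m.
A = ½ × 2.3 × 1.77 = 2.0355 m².
Resultant F = γ·h_c·A = 10.83024 × 7.16 × 2.0355 = 157.842 kN.
I_c = b·h³/36 = 2.3 × 1.77³/36 = 0.354279 m⁴.
Centre of pressure: y_p = y_c + I_c/(y_c·A) = 7.16 + 0.354279/(7.16 × 2.0355) = 7.16 + 0.0243087 = 7.18431 m along the plane.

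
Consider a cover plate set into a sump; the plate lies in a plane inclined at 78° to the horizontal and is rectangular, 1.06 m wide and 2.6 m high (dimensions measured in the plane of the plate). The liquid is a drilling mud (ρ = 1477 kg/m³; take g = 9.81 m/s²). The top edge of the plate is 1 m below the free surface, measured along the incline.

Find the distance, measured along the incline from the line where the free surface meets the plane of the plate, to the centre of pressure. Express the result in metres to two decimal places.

γ = ρg = 1477 × 9.81 / 1000 = 14.48937 kN/m³.
Let θ = 78° be the plate's angle to the horizontal; measure y along the incline from where the plane meets the free surface. Vertical depth h = y·sinθ with sinθ = 0.978148.
The centroid lies 2.6/2 = 1.3 m below the top edge, so y_c = 1 + 1.3 = 2.3 m and h_c = 2.3 × 0.978148 = 2.24974 m.
A = 1.06 × 2.6 = 2.756 m².
Resultant F = γ·h_c·A = 14.48937 × 2.24974 × 2.756 = 89.8382 kN.
I_c = b·h³/12 = 1.06 × 2.6³/12 = 1.55255 m⁴.
Centre of pressure: y_p = y_c + I_c/(y_c·A) = 2.3 + 1.55255/(2.3 × 2.756) = 2.3 + 0.244928 = 2.54493 m along the plane.

y_p = 2.54 m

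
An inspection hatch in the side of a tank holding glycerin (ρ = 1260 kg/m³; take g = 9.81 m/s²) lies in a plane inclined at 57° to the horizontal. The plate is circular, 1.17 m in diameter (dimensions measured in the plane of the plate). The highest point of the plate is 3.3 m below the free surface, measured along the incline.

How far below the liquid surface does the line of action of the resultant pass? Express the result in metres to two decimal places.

γ = ρg = 1260 × 9.81 / 1000 = 12.3606 kN/m³.
Let θ = 57° be the plate's angle to the horizontal; measure y along the incline from where the plane meets the free surface. Vertical depth h = y·sinθ with sinθ = 0.838671.
The centroid is at the centre, 0.585 m below the top of the plate, so y_c = 3.3 + 0.585 = 3.885 m and h_c = 3.885 × 0.838671 = 3.25824 m.
A = π(0.585)² = 1.07513 m².
Resultant F = γ·h_c·A = 12.3606 × 3.25824 × 1.07513 = 43.2996 kN.
I_c = πr⁴/4 = π × 0.585⁴/4 = 0.0919842 m⁴.
Centre of pressure: y_p = y_c + I_c/(y_c·A) = 3.885 + 0.0919842/(3.885 × 1.07513) = 3.885 + 0.0220222 = 3.90702 m along the plane.
Vertically, h_p = y_p·sinθ = 3.90702 × 0.838671 = 3.2767 m.

h_p = 3.28 m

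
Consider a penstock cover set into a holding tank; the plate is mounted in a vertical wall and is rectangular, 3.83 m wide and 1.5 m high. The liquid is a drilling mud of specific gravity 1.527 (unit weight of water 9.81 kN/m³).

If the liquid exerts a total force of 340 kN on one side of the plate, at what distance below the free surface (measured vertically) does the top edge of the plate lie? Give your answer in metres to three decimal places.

γ = 1.527 × 9.81 = 14.97987 kN/m³.
A = 3.83 × 1.5 = 5.745 m².
From F = γ·h_c·A, the centroid depth is h_c = 340/(14.97987 × 5.745) = 3.95076 m.
The centroid lies 1.5/2 = 0.75 m below the top edge, so the top edge sits at h_top = 3.95076 − 0.75 = 3.20076 m below the surface.

d_top ≈ 3.201 m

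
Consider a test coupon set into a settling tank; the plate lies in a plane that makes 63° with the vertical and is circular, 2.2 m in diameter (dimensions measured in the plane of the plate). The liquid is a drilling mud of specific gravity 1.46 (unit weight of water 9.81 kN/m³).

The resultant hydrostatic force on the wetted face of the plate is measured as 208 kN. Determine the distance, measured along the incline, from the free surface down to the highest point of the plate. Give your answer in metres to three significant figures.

y_top ≈ 7.32 m

γ = 1.46 × 9.81 = 14.3226 kN/m³.
A = π(1.1)² = 3.80133 m².
From F = γ·h_c·A, the centroid depth is h_c = 208/(14.3226 × 3.80133) = 3.82037 m.
The plate makes 63° with the vertical, i.e. θ = 90° − 63° = 27° to the horizontal. Measuring y along the incline from the free-surface line, vertical depth h = y·sinθ with sinθ = 0.453990.
Along the incline, y_c = h_c/sinθ = 3.82037/0.453990 = 8.4151 m.
The centroid is at the centre, 1.1 m below the top of the plate, so the highest point sits at y_top = 8.4151 − 1.1 = 7.3151 m along the incline.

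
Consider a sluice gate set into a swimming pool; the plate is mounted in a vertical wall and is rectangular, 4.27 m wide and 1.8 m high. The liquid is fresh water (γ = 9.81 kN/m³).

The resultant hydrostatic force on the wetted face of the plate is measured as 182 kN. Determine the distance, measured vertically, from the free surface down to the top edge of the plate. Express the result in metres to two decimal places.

γ = 9.81 kN/m³.
A = 4.27 × 1.8 = 7.686 m².
From F = γ·h_c·A, the centroid depth is h_c = 182/(9.81 × 7.686) = 2.4138 m.
The centroid lies 1.8/2 = 0.9 m below the top edge, so the top edge sits at h_top = 2.4138 − 0.9 = 1.5138 m below the surface.

d_top ≈ 1.51 m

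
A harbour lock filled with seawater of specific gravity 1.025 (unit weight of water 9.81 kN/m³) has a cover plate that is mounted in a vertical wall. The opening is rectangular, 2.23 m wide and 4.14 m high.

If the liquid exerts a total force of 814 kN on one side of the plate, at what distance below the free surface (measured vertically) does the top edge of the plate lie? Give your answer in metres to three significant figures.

d_top ≈ 6.70 m

γ = 1.025 × 9.81 = 10.05525 kN/m³.
A = 2.23 × 4.14 = 9.2322 m².
From F = γ·h_c·A, the centroid depth is h_c = 814/(10.05525 × 9.2322) = 8.76852 m.
The centroid lies 4.14/2 = 2.07 m below the top edge, so the top edge sits at h_top = 8.76852 − 2.07 = 6.69852 m below the surface.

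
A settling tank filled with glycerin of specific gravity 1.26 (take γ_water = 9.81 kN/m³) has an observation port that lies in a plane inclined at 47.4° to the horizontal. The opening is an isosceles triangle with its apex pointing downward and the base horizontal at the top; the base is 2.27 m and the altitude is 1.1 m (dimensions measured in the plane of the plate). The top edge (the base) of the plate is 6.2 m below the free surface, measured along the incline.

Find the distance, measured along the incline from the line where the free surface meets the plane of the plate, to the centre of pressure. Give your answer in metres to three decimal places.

y_p = 6.577 m

γ = 1.26 × 9.81 = 12.3606 kN/m³.
Let θ = 47.4° be the plate's angle to the horizontal; measure y along the incline from where the plane meets the free surface. Vertical depth h = y·sinθ with sinθ = 0.736097.
With the apex down, the centroid sits h/3 = 1.1/3 = 0.366667 m below the base (the top edge), so y_c = 6.2 + 0.366667 = 6.56667 m and h_c = 6.56667 × 0.736097 = 4.83371 m.
A = ½ × 2.27 × 1.1 = 1.2485 m².
Resultant F = γ·h_c·A = 12.3606 × 4.83371 × 1.2485 = 74.5948 kN.
I_c = b·h³/36 = 2.27 × 1.1³/36 = 0.0839269 m⁴.
Centre of pressure: y_p = y_c + I_c/(y_c·A) = 6.56667 + 0.0839269/(6.56667 × 1.2485) = 6.56667 + 0.0102369 = 6.57691 m along the plane.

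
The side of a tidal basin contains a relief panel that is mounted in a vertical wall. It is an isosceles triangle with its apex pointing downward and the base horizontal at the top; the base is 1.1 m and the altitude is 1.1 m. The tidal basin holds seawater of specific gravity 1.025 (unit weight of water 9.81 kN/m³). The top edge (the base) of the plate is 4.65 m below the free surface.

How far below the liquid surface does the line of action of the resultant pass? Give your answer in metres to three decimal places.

h_p = 5.030 m

γ = 1.025 × 9.81 = 10.05525 kN/m³.
With the apex down, the centroid sits h/3 = 1.1/3 = 0.366667 m below the base (the top edge), so the centroid depth is h_c = 4.65 + 0.366667 = 5.01667 m.
A = ½ × 1.1 × 1.1 = 0.605 m².
Resultant F = γ·h_c·A = 10.05525 × 5.01667 × 0.605 = 30.5185 kN.
I_c = b·h³/36 = 1.1 × 1.1³/36 = 0.0406694 m⁴.
Centre of pressure: y_p = y_c + I_c/(y_c·A) = 5.01667 + 0.0406694/(5.01667 × 0.605) = 5.01667 + 0.0133998 = 5.03007 m along the plane.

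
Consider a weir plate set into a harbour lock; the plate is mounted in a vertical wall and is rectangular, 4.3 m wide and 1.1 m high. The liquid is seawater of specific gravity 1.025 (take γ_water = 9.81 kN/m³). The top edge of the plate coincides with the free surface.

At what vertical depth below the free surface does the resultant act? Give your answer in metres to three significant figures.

h_p = 0.733 m

γ = 1.025 × 9.81 = 10.05525 kN/m³.
The centroid lies 1.1/2 = 0.55 m below the top edge, so the centroid depth is h_c = 0.55 m.
A = 4.3 × 1.1 = 4.73 m².
Resultant F = γ·h_c·A = 10.05525 × 0.55 × 4.73 = 26.1587 kN.
I_c = b·h³/12 = 4.3 × 1.1³/12 = 0.476942 m⁴.
Centre of pressure: y_p = y_c + I_c/(y_c·A) = 0.55 + 0.476942/(0.55 × 4.73) = 0.55 + 0.183333 = 0.733333 m along the plane.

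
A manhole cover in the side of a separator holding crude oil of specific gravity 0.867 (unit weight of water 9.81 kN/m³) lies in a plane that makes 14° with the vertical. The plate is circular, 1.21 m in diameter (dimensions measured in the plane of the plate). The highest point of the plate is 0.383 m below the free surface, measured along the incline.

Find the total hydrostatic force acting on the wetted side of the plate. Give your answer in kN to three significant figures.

γ = 0.867 × 9.81 = 8.50527 kN/m³.
The plate makes 14° with the vertical, i.e. θ = 90° − 14° = 76° to the horizontal. Measuring y along the incline from the free-surface line, vertical depth h = y·sinθ with sinθ = 0.970296.
The centroid is at the centre, 0.605 m below the top of the plate, so y_c = 0.383 + 0.605 = 0.988 m and h_c = 0.988 × 0.970296 = 0.958652 m.
A = π(0.605)² = 1.1499 m².
Resultant F = γ·h_c·A = 8.50527 × 0.958652 × 1.1499 = 9.37582 kN.

F ≈ 9.38 kN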